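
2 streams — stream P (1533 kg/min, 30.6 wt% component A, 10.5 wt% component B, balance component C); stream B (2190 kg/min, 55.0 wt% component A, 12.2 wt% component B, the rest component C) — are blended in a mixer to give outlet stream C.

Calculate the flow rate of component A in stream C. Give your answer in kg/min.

component A out = component A in = 1533×0.306 + 2190×0.550 = 1673.6 kg/min.

1674 kg/min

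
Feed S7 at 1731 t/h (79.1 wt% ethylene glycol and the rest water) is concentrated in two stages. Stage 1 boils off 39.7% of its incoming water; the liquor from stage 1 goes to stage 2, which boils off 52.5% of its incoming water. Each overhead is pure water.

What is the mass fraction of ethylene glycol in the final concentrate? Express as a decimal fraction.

0.9296

water in feed = 1731×0.209 = 361.78 t/h.
After stage 1: water left = (1−0.397)×361.78 = 218.15; stream total = 1587.4 t/h.
After stage 2: water left = (1−0.525)×218.15 = 103.62; final concentrate = 1472.8 t/h.
ethylene glycol fraction = 1369.2/1472.8 = 0.9296.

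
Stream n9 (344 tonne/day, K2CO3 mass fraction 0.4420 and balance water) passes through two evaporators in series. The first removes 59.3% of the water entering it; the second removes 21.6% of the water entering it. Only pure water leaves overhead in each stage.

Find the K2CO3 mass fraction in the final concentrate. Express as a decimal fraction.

water in feed = 344×0.558 = 191.95 tonne/day.
After stage 1: water left = (1−0.593)×191.95 = 78.124; stream total = 230.17 tonne/day.
After stage 2: water left = (1−0.216)×78.124 = 61.25; final concentrate = 213.3 tonne/day.
K2CO3 fraction = 152.05/213.3 = 0.7128.

0.7128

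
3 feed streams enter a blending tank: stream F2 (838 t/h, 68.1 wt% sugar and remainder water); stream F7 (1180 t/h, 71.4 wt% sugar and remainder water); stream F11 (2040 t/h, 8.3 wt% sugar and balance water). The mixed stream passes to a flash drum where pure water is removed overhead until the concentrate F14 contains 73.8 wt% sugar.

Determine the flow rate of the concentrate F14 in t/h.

sugar entering = 838×0.681 + 1180×0.714 + 2040×0.083 = 1582.5 t/h.
All sugar reports to F14, so F14 = 1582.5/0.738 = 2144.3 t/h.

2144 t/h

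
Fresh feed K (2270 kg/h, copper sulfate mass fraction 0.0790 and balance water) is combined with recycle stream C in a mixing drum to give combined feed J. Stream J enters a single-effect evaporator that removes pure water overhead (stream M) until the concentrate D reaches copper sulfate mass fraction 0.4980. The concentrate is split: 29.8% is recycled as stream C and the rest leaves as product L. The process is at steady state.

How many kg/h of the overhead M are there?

1910 kg/h

Overall copper sulfate balance (none leaves overhead): copper sulfate in fresh feed = copper sulfate in product, i.e. 2270×0.079 = (1−0.298)·D·0.498.
D = 179.33/(0.498×0.702) = 512.96 kg/h.
Recycle C = 0.298×512.96 = 152.86 kg/h.
Combined feed J = 2270 + 152.86 = 2422.9 kg/h.
Overhead M = J − D = 2422.9 − 512.96 = 1909.9 kg/h.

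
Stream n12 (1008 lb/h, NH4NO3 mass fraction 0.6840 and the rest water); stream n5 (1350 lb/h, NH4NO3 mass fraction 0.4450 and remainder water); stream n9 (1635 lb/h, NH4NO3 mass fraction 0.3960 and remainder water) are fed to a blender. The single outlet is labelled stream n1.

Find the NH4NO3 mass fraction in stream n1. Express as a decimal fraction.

Total flow out = 1008 + 1350 + 1635 = 3993 lb/h.
NH4NO3 in = 1008×0.684 + 1350×0.445 + 1635×0.396 = 1937.7 lb/h.
NH4NO3 mass fraction in n1 = 1937.7/3993 = 0.4853.

0.4853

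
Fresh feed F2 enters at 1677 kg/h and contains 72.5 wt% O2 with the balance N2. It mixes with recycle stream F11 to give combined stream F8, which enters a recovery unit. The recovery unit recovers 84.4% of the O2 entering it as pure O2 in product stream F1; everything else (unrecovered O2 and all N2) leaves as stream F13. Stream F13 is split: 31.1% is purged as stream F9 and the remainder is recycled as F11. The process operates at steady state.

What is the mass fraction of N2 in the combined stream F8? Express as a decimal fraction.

N2 enters only via F2 and leaves only via the purge: 1677×0.275 = 0.311×(N2 in F13), and the recovery unit passes all N2, so N2 in F8 = N2 in F13 = 1482.9 kg/h.
O2 in F8: m_A = 1677×0.725 + (1−0.311)·(1−0.844)·m_A, so m_A = 1215.8/0.8925 = 1362.2 kg/h.
F8 = 1362.2 + 1482.9 = 2845.1 kg/h.
N2 fraction in F8 = 1482.9/2845.1 = 0.521.

0.521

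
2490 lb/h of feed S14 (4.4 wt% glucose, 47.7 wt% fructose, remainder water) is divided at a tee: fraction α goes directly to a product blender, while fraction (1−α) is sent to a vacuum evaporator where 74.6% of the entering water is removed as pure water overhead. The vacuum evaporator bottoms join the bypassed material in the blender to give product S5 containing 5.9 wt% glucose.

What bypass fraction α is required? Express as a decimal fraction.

All 2490×0.044 = 109.56 lb/h of glucose reaches S5, so S5 = 109.56/0.059 = 1856.9 lb/h and vapour = 633.05 lb/h.
The evaporator receives (1−α)·2490 of feed at 0.479 water and removes 0.746 of that water:
0.746×0.479×(1−α)×2490 = 633.05
(1−α) = 633.05/889.76 = 0.7115;  α = 0.2885.

0.289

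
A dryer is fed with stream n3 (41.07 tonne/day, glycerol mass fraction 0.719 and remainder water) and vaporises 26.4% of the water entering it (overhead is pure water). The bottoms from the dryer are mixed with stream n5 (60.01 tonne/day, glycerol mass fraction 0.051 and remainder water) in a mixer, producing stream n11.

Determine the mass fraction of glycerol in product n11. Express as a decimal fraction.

Vapour removed = 0.264×0.281×41.07 = 3.0467 tonne/day; concentrate = 38.023 tonne/day.
glycerol reaching the mixer = 29.529 (from concentrate) + 60.01×0.051 = 32.59 tonne/day.
Product flow = 38.023 + 60.01 = 98.033 tonne/day; glycerol fraction = 0.332.

0.332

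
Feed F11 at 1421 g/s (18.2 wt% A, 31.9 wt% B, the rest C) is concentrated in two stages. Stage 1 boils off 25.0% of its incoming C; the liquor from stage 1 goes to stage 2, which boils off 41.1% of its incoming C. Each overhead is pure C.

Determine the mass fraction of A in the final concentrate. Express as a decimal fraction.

0.2523

C in feed = 1421×0.499 = 709.08 g/s.
After stage 1: C left = (1−0.250)×709.08 = 531.81; stream total = 1243.7 g/s.
After stage 2: C left = (1−0.411)×531.81 = 313.24; final concentrate = 1025.2 g/s.
A fraction = 258.62/1025.2 = 0.2523.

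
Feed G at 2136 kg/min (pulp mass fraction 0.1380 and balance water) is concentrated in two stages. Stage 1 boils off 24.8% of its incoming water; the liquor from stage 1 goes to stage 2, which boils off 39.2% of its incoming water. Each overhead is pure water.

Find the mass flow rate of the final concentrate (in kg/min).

1137 kg/min

water in feed = 2136×0.862 = 1841.2 kg/min.
After stage 1: water left = (1−0.248)×1841.2 = 1384.6; stream total = 1679.4 kg/min.
After stage 2: water left = (1−0.392)×1384.6 = 841.84; final concentrate = 1136.6 kg/min.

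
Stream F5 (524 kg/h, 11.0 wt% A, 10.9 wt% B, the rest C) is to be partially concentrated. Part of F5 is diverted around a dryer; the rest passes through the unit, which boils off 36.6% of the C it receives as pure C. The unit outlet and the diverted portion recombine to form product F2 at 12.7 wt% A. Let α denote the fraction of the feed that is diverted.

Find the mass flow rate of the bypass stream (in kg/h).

All 524×0.110 = 57.64 kg/h of A reaches F2, so F2 = 57.64/0.127 = 453.86 kg/h and vapour = 70.142 kg/h.
The evaporator receives (1−α)·524 of feed at 0.781 C and removes 0.366 of that C:
0.366×0.781×(1−α)×524 = 70.142
(1−α) = 70.142/149.78 = 0.4683;  α = 0.5317.
Bypass flow = 0.5317×524 = 278.62 kg/h.

278.6 kg/h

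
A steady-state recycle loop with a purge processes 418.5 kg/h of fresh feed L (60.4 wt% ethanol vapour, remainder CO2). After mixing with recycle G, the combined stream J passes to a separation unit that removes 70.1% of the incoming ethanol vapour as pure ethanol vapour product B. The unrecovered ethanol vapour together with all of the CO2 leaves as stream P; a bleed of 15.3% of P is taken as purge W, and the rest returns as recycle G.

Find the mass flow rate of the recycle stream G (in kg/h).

CO2 enters only via L and leaves only via the purge: 418.5×0.396 = 0.153×(CO2 in P), and the separation unit passes all CO2, so CO2 in J = CO2 in P = 1083.2 kg/h.
ethanol vapour in J: m_A = 418.5×0.604 + (1−0.153)·(1−0.701)·m_A, so m_A = 252.77/0.7467 = 338.5 kg/h.
P = (1−0.701)×338.5 + 1083.2 = 1184.4 kg/h.
Recycle G = (1−0.153)×1184.4 = 1003.2 kg/h.

1003 kg/h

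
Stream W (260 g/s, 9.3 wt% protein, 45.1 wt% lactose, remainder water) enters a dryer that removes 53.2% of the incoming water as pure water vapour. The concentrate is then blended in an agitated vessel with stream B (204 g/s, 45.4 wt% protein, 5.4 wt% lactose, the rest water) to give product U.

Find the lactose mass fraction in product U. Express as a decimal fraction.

Vapour removed = 0.532×0.456×260 = 63.074 g/s; concentrate = 196.93 g/s.
lactose reaching the mixer = 117.26 (from concentrate) + 204×0.054 = 128.28 g/s.
Product flow = 196.93 + 204 = 400.93 g/s; lactose fraction = 0.320.

0.320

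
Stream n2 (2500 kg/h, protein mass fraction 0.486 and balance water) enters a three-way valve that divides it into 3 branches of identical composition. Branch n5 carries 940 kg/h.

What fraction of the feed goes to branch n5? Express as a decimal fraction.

0.376

Fraction to n5 = 940/2500 = 0.3760.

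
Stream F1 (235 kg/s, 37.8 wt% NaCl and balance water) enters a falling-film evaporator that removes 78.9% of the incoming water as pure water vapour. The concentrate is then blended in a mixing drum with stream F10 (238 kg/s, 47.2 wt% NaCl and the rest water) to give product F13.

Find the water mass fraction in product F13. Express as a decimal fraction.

Vapour removed = 0.789×0.622×235 = 115.33 kg/s; concentrate = 119.67 kg/s.
water reaching the mixer = 30.842 (from concentrate) + 238×0.528 = 156.51 kg/s.
Product flow = 119.67 + 238 = 357.67 kg/s; water fraction = 0.438.

0.438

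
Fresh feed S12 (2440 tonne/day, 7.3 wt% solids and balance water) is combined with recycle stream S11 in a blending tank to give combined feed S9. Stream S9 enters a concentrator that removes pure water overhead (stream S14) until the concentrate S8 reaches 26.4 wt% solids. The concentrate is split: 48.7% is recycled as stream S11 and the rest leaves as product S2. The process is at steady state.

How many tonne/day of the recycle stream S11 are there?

Overall solids balance (none leaves overhead): solids in fresh feed = solids in product, i.e. 2440×0.073 = (1−0.487)·S8·0.264.
S8 = 178.12/(0.264×0.513) = 1315.2 tonne/day.
Recycle S11 = 0.487×1315.2 = 640.5 tonne/day.

640.5 tonne/day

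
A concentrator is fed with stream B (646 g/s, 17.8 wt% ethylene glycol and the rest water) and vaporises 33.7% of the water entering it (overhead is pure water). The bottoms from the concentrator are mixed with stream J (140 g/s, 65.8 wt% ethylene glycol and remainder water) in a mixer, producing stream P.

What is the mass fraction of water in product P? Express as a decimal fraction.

0.659

Vapour removed = 0.337×0.822×646 = 178.95 g/s; concentrate = 467.05 g/s.
water reaching the mixer = 352.06 (from concentrate) + 140×0.342 = 399.94 g/s.
Product flow = 467.05 + 140 = 607.05 g/s; water fraction = 0.659.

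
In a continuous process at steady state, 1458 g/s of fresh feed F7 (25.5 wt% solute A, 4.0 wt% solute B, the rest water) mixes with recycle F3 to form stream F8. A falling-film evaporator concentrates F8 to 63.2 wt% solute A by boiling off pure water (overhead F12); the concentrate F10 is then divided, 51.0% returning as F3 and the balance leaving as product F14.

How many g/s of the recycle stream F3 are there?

612.3 g/s

Overall solute A balance (none leaves overhead): solute A in fresh feed = solute A in product, i.e. 1458×0.255 = (1−0.510)·F10·0.632.
F10 = 371.79/(0.632×0.490) = 1200.6 g/s.
Recycle F3 = 0.510×1200.6 = 612.29 g/s.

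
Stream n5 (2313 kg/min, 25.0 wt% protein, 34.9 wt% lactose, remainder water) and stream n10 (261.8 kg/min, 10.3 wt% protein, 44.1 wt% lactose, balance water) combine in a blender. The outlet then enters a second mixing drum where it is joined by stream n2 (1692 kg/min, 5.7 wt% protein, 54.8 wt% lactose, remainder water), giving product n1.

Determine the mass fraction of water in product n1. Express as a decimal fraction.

0.4020

Overall, product flow = 4266.8 kg/min.
water in = 2313×0.401 + 261.8×0.456 + 1692×0.395 = 1715.2 kg/min.
water fraction in n1 = 0.4020.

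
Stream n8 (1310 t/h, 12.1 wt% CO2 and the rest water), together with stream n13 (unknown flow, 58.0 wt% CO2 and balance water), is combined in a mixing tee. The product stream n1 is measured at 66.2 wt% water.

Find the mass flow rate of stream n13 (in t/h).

1175 t/h

Let n13 be the unknown flow. Total out = 1310 + n13.
water balance: 1151.5 + 0.420·n13 = 0.662·(1310 + n13)
(0.420 − 0.662)·n13 = 0.662×1310 − 1151.5 = -284.27
n13 = -284.27 / -0.242 = 1174.7 t/h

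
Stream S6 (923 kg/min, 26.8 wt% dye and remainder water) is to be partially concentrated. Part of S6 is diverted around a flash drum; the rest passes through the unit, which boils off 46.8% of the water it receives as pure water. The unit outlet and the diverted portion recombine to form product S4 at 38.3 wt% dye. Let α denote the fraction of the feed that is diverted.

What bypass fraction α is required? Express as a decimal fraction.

All 923×0.268 = 247.36 kg/min of dye reaches S4, so S4 = 247.36/0.383 = 645.86 kg/min and vapour = 277.14 kg/min.
The evaporator receives (1−α)·923 of feed at 0.732 water and removes 0.468 of that water:
0.468×0.732×(1−α)×923 = 277.14
(1−α) = 277.14/316.2 = 0.8765;  α = 0.1235.

0.124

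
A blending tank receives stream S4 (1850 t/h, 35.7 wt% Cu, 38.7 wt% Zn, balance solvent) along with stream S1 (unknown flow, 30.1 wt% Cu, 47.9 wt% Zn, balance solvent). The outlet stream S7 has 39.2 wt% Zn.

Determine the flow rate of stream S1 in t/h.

106.3 t/h

Let S1 be the unknown flow. Total out = 1850 + S1.
Zn balance: 715.95 + 0.479·S1 = 0.392·(1850 + S1)
(0.479 − 0.392)·S1 = 0.392×1850 − 715.95 = 9.25
S1 = 9.25 / 0.087 = 106.32 t/h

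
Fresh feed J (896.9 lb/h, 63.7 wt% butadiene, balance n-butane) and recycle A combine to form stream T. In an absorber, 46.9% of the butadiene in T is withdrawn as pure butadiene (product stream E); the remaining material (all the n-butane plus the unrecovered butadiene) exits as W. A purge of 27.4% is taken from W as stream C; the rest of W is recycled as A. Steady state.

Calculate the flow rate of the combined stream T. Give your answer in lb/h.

n-butane enters only via J and leaves only via the purge: 896.9×0.363 = 0.274×(n-butane in W), and the absorber passes all n-butane, so n-butane in T = n-butane in W = 1188.2 lb/h.
butadiene in T: m_A = 896.9×0.637 + (1−0.274)·(1−0.469)·m_A, so m_A = 571.33/0.6145 = 929.75 lb/h.
T = 929.75 + 1188.2 = 2118 lb/h.

2118 lb/h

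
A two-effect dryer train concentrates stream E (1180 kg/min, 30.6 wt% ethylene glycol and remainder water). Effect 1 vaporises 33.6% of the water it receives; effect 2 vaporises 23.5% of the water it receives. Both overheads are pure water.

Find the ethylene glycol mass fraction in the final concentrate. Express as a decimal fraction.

water in feed = 1180×0.694 = 818.92 kg/min.
After stage 1: water left = (1−0.336)×818.92 = 543.76; stream total = 904.84 kg/min.
After stage 2: water left = (1−0.235)×543.76 = 415.98; final concentrate = 777.06 kg/min.
ethylene glycol fraction = 361.08/777.06 = 0.4647.

0.4647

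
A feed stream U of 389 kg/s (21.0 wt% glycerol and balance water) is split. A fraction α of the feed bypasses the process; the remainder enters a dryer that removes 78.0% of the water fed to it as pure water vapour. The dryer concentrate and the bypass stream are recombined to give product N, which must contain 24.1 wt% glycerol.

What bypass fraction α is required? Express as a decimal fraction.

All 389×0.210 = 81.69 kg/s of glycerol reaches N, so N = 81.69/0.241 = 338.96 kg/s and vapour = 50.037 kg/s.
The evaporator receives (1−α)·389 of feed at 0.790 water and removes 0.780 of that water:
0.780×0.790×(1−α)×389 = 50.037
(1−α) = 50.037/239.7 = 0.2087;  α = 0.7913.

0.791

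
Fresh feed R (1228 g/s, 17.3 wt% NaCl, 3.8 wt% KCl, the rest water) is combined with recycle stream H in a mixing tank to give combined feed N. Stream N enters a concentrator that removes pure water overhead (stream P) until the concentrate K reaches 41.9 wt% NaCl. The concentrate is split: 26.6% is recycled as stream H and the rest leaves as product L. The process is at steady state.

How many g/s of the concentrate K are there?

Overall NaCl balance (none leaves overhead): NaCl in fresh feed = NaCl in product, i.e. 1228×0.173 = (1−0.266)·K·0.419.
K = 212.44/(0.419×0.734) = 690.77 g/s.

690.8 g/s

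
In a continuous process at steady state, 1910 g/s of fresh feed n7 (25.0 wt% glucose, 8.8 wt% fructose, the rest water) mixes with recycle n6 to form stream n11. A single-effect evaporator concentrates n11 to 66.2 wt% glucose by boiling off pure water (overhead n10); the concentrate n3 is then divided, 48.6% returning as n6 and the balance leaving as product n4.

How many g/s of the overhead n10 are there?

1189 g/s

Overall glucose balance (none leaves overhead): glucose in fresh feed = glucose in product, i.e. 1910×0.250 = (1−0.486)·n3·0.662.
n3 = 477.5/(0.662×0.514) = 1403.3 g/s.
Recycle n6 = 0.486×1403.3 = 682.01 g/s.
Combined feed n11 = 1910 + 682.01 = 2592 g/s.
Overhead n10 = n11 − n3 = 2592 − 1403.3 = 1188.7 g/s.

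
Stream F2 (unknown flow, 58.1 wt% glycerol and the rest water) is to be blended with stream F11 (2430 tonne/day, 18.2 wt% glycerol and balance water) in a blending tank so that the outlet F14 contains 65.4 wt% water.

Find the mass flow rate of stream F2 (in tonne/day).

1696 tonne/day

Let F2 be the unknown flow. Total out = 2430 + F2.
water balance: 1987.7 + 0.419·F2 = 0.654·(2430 + F2)
(0.419 − 0.654)·F2 = 0.654×2430 − 1987.7 = -398.52
F2 = -398.52 / -0.235 = 1695.8 tonne/day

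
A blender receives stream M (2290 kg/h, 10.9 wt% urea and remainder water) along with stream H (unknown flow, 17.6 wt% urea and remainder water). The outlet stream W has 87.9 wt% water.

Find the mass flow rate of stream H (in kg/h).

Let H be the unknown flow. Total out = 2290 + H.
water balance: 2040.4 + 0.824·H = 0.879·(2290 + H)
(0.824 − 0.879)·H = 0.879×2290 − 2040.4 = -27.48
H = -27.48 / -0.055 = 499.64 kg/h

499.6 kg/h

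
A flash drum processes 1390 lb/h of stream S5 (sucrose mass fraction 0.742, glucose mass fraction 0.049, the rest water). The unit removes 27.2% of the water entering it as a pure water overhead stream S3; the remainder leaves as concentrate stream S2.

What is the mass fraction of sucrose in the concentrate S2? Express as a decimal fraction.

sucrose is not removed: 1390×0.742 = 1031.4 lb/h of sucrose enters S2.
water entering = 1390×0.209 = 290.51 lb/h; overhead removed = 0.272×290.51 = 79.019 lb/h.
Concentrate = 1390 − 79.019 = 1311 lb/h.
Mass fraction = 1031.4/1311 = 0.787.

0.787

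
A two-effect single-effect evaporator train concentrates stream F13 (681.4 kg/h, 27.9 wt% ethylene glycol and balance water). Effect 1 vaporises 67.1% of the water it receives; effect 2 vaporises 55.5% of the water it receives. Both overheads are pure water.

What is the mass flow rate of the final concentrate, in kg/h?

262 kg/h

water in feed = 681.4×0.721 = 491.29 kg/h.
After stage 1: water left = (1−0.671)×491.29 = 161.63; stream total = 351.74 kg/h.
After stage 2: water left = (1−0.555)×161.63 = 71.927; final concentrate = 262.04 kg/h.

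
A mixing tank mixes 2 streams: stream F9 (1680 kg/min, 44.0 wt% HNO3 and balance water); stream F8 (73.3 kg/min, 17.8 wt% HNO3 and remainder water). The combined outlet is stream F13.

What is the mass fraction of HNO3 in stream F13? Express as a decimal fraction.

0.429

Total flow out = 1680 + 73.3 = 1753.3 kg/min.
HNO3 in = 1680×0.440 + 73.3×0.178 = 752.25 kg/min.
HNO3 mass fraction in F13 = 752.25/1753.3 = 0.429.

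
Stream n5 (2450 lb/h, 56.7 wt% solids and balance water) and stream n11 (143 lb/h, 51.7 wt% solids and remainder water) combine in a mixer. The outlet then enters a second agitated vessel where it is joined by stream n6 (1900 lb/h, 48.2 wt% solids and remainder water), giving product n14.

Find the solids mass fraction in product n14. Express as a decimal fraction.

0.529

Overall, product flow = 4493 lb/h.
solids in = 2450×0.567 + 143×0.517 + 1900×0.482 = 2378.9 lb/h.
solids fraction in n14 = 0.529.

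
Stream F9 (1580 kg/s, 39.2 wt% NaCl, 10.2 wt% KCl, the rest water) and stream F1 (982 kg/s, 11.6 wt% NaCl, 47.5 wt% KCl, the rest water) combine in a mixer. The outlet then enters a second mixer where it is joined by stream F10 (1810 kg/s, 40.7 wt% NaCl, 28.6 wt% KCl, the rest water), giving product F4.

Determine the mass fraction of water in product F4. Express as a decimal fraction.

0.402

Overall, product flow = 4372 kg/s.
water in = 1580×0.506 + 982×0.409 + 1810×0.307 = 1756.8 kg/s.
water fraction in F4 = 0.402.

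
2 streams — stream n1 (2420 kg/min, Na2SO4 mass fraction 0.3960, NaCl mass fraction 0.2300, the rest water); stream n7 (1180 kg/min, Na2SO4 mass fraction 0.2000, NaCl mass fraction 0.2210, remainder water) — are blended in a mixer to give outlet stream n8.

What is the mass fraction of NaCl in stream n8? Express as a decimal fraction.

Total flow out = 2420 + 1180 = 3600 kg/min.
NaCl in = 2420×0.230 + 1180×0.221 = 817.38 kg/min.
NaCl mass fraction in n8 = 817.38/3600 = 0.2271.

0.2271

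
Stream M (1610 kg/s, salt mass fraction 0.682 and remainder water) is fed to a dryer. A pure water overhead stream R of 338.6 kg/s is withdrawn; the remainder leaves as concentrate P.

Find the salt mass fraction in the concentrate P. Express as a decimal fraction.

0.864

salt is not removed: 1610×0.682 = 1098 kg/s of salt enters P.
Concentrate = 1610 − 338.6 = 1271.4 kg/s.
Mass fraction = 1098/1271.4 = 0.864.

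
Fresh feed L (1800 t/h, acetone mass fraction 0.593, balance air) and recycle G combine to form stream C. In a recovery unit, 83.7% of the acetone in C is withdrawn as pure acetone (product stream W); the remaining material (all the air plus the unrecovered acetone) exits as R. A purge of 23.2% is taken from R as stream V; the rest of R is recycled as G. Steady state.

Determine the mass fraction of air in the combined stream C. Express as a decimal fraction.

air enters only via L and leaves only via the purge: 1800×0.407 = 0.232×(air in R), and the recovery unit passes all air, so air in C = air in R = 3157.8 t/h.
acetone in C: m_A = 1800×0.593 + (1−0.232)·(1−0.837)·m_A, so m_A = 1067.4/0.8748 = 1220.1 t/h.
C = 1220.1 + 3157.8 = 4377.9 t/h.
air fraction in C = 3157.8/4377.9 = 0.721.

0.721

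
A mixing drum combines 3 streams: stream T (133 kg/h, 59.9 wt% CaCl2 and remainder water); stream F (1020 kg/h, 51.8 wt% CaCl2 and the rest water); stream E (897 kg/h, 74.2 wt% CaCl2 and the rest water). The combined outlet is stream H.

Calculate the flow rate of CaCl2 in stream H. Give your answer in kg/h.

1274 kg/h

CaCl2 out = CaCl2 in = 133×0.599 + 1020×0.518 + 897×0.742 = 1273.6 kg/h.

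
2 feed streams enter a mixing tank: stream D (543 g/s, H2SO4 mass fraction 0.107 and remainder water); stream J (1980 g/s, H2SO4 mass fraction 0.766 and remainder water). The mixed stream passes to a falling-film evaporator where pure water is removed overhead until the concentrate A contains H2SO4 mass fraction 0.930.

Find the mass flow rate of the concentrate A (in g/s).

H2SO4 entering = 543×0.107 + 1980×0.766 = 1574.8 g/s.
All H2SO4 reports to A, so A = 1574.8/0.930 = 1693.3 g/s.

1693 g/s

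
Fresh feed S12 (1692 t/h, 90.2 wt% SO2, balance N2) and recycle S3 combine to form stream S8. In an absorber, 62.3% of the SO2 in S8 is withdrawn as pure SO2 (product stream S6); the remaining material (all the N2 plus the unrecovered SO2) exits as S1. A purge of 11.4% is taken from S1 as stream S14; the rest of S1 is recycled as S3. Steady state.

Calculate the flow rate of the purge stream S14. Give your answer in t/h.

N2 enters only via S12 and leaves only via the purge: 1692×0.098 = 0.114×(N2 in S1), and the absorber passes all N2, so N2 in S8 = N2 in S1 = 1454.5 t/h.
SO2 in S8: m_A = 1692×0.902 + (1−0.114)·(1−0.623)·m_A, so m_A = 1526.2/0.6660 = 2291.6 t/h.
S1 = (1−0.623)×2291.6 + 1454.5 = 2318.5 t/h.
Purge S14 = 0.114×2318.5 = 264.31 t/h.

264.3 t/h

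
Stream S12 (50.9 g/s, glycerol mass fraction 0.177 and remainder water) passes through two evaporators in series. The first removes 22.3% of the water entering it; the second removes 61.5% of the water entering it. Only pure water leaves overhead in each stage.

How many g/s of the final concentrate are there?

water in feed = 50.9×0.823 = 41.891 g/s.
After stage 1: water left = (1−0.223)×41.891 = 32.549; stream total = 41.558 g/s.
After stage 2: water left = (1−0.615)×32.549 = 12.531; final concentrate = 21.541 g/s.

21.54 g/s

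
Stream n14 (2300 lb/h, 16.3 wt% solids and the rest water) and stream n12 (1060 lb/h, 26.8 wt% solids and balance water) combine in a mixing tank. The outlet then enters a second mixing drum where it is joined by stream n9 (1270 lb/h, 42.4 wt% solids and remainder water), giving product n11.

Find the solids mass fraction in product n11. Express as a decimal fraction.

Overall, product flow = 4630 lb/h.
solids in = 2300×0.163 + 1060×0.268 + 1270×0.424 = 1197.5 lb/h.
solids fraction in n11 = 0.259.

0.259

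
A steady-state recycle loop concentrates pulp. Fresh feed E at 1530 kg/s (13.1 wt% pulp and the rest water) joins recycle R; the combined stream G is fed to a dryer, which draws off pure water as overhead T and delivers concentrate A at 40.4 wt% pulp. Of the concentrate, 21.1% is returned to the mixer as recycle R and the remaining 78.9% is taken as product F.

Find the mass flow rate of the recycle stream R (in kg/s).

Overall pulp balance (none leaves overhead): pulp in fresh feed = pulp in product, i.e. 1530×0.131 = (1−0.211)·A·0.404.
A = 200.43/(0.404×0.789) = 628.79 kg/s.
Recycle R = 0.211×628.79 = 132.67 kg/s.

132.7 kg/s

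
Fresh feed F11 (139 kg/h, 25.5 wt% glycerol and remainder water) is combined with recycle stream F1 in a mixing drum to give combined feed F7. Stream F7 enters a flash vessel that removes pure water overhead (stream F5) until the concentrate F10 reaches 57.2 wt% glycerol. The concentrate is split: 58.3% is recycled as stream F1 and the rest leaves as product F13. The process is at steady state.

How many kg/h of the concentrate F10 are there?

148.6 kg/h

Overall glycerol balance (none leaves overhead): glycerol in fresh feed = glycerol in product, i.e. 139×0.255 = (1−0.583)·F10·0.572.
F10 = 35.445/(0.572×0.417) = 148.6 kg/h.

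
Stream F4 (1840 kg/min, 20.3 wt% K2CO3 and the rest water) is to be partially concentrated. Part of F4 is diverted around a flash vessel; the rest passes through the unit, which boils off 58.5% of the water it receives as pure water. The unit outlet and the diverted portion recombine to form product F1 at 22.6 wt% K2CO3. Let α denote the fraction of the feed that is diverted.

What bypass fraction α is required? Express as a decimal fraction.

0.782

All 1840×0.203 = 373.52 kg/min of K2CO3 reaches F1, so F1 = 373.52/0.226 = 1652.7 kg/min and vapour = 187.26 kg/min.
The evaporator receives (1−α)·1840 of feed at 0.797 water and removes 0.585 of that water:
0.585×0.797×(1−α)×1840 = 187.26
(1−α) = 187.26/857.89 = 0.2183;  α = 0.7817.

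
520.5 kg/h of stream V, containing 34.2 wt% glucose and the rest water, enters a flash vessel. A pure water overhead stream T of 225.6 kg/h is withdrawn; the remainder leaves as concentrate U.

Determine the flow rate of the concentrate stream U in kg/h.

294.9 kg/h

Concentrate = 520.5 − 225.6 = 294.9 kg/h.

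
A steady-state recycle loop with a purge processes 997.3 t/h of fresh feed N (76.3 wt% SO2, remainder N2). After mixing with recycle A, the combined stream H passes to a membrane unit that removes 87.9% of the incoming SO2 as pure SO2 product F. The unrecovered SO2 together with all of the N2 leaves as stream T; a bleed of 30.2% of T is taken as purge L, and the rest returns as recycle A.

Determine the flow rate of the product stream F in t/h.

SO2 in H: m_A = 997.3×0.763 + (1−0.302)·(1−0.879)·m_A, so m_A = 760.94/0.9155 = 831.14 t/h.
Product F = 0.879×831.14 = 730.57 t/h.

730.6 t/h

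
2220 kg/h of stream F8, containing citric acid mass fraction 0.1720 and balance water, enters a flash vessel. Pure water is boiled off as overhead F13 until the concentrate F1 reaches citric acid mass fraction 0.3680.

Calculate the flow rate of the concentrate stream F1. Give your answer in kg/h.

citric acid is conserved: 2220×0.172 = 381.84 kg/h all reports to the concentrate.
Concentrate = 381.84/(target fraction) = 1037.6 kg/h.

1038 kg/h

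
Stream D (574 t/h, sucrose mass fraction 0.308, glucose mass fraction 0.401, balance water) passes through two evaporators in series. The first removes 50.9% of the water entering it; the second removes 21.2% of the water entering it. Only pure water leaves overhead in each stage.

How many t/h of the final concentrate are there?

water in feed = 574×0.291 = 167.03 t/h.
After stage 1: water left = (1−0.509)×167.03 = 82.014; stream total = 488.98 t/h.
After stage 2: water left = (1−0.212)×82.014 = 64.627; final concentrate = 471.59 t/h.

471.6 t/h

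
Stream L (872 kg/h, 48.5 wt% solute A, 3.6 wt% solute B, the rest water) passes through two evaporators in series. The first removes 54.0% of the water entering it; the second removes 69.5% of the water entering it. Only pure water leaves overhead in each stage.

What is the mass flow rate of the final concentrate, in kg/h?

water in feed = 872×0.479 = 417.69 kg/h.
After stage 1: water left = (1−0.540)×417.69 = 192.14; stream total = 646.45 kg/h.
After stage 2: water left = (1−0.695)×192.14 = 58.602; final concentrate = 512.91 kg/h.

512.9 kg/h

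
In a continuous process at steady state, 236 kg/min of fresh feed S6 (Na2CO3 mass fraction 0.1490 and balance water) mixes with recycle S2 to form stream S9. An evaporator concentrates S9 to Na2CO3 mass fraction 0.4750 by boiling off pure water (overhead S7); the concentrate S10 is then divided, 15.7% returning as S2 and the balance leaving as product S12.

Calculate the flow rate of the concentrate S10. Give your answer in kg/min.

87.82 kg/min

Overall Na2CO3 balance (none leaves overhead): Na2CO3 in fresh feed = Na2CO3 in product, i.e. 236×0.149 = (1−0.157)·S10·0.475.
S10 = 35.164/(0.475×0.843) = 87.817 kg/min.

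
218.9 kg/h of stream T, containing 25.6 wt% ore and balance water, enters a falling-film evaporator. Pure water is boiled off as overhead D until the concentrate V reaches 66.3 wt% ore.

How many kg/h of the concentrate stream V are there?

ore is conserved: 218.9×0.256 = 56.038 kg/h all reports to the concentrate.
Concentrate = 56.038/(target fraction) = 84.522 kg/h.

84.52 kg/h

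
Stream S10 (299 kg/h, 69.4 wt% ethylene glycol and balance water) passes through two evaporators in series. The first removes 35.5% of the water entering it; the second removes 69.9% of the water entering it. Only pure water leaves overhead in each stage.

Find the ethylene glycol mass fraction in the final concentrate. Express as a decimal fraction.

water in feed = 299×0.306 = 91.494 kg/h.
After stage 1: water left = (1−0.355)×91.494 = 59.014; stream total = 266.52 kg/h.
After stage 2: water left = (1−0.699)×59.014 = 17.763; final concentrate = 225.27 kg/h.
ethylene glycol fraction = 207.51/225.27 = 0.921.

0.921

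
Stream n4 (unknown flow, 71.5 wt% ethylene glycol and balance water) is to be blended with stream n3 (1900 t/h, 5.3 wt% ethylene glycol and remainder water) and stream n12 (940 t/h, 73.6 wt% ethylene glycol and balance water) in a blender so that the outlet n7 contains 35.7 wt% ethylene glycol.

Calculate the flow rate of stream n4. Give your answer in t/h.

Let n4 be the unknown flow. Total out = 2840 + n4.
ethylene glycol balance: 792.54 + 0.715·n4 = 0.357·(2840 + n4)
(0.715 − 0.357)·n4 = 0.357×2840 − 792.54 = 221.34
n4 = 221.34 / 0.358 = 618.27 t/h

618.3 t/h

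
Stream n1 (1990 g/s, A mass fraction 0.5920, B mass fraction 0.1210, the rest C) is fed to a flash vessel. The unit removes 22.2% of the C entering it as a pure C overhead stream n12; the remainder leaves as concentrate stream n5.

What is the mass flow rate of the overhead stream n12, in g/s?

126.8 g/s

C entering = 1990×0.287 = 571.13 g/s; overhead removed = 0.222×571.13 = 126.79 g/s.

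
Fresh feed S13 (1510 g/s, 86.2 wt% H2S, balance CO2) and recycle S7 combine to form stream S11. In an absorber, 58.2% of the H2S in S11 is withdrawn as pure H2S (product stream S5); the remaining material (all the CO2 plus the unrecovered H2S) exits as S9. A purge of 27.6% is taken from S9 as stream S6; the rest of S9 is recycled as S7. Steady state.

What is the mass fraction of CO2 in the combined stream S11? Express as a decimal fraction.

0.288

CO2 enters only via S13 and leaves only via the purge: 1510×0.138 = 0.276×(CO2 in S9), and the absorber passes all CO2, so CO2 in S11 = CO2 in S9 = 755 g/s.
H2S in S11: m_A = 1510×0.862 + (1−0.276)·(1−0.582)·m_A, so m_A = 1301.6/0.6974 = 1866.5 g/s.
S11 = 1866.5 + 755 = 2621.5 g/s.
CO2 fraction in S11 = 755/2621.5 = 0.288.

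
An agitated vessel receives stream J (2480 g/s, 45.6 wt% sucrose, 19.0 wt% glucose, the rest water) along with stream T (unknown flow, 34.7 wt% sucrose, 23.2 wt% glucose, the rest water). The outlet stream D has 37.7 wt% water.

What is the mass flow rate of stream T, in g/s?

1296 g/s

Let T be the unknown flow. Total out = 2480 + T.
water balance: 877.92 + 0.421·T = 0.377·(2480 + T)
(0.421 − 0.377)·T = 0.377×2480 − 877.92 = 57.04
T = 57.04 / 0.044 = 1296.4 g/s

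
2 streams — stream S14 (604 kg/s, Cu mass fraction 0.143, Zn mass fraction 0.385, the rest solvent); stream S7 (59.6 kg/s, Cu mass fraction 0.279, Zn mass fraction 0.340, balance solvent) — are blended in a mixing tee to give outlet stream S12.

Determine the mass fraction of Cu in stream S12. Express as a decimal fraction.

0.155

Total flow out = 604 + 59.6 = 663.6 kg/s.
Cu in = 604×0.143 + 59.6×0.279 = 103 kg/s.
Cu mass fraction in S12 = 103/663.6 = 0.155.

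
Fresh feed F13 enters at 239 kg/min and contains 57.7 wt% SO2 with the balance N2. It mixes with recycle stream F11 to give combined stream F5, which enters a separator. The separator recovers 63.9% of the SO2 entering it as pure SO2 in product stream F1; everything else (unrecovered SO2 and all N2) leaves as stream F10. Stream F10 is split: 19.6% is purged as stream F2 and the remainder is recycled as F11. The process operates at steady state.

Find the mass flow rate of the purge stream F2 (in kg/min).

N2 enters only via F13 and leaves only via the purge: 239×0.423 = 0.196×(N2 in F10), and the separator passes all N2, so N2 in F5 = N2 in F10 = 515.8 kg/min.
SO2 in F5: m_A = 239×0.577 + (1−0.196)·(1−0.639)·m_A, so m_A = 137.9/0.7098 = 194.3 kg/min.
F10 = (1−0.639)×194.3 + 515.8 = 585.94 kg/min.
Purge F2 = 0.196×585.94 = 114.84 kg/min.

114.8 kg/min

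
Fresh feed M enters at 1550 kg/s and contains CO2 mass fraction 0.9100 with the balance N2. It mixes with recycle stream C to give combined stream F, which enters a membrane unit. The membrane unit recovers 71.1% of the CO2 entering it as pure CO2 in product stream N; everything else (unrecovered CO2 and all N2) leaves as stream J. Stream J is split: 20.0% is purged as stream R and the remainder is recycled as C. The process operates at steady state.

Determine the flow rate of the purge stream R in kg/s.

245.5 kg/s

N2 enters only via M and leaves only via the purge: 1550×0.090 = 0.200×(N2 in J), and the membrane unit passes all N2, so N2 in F = N2 in J = 697.5 kg/s.
CO2 in F: m_A = 1550×0.910 + (1−0.200)·(1−0.711)·m_A, so m_A = 1410.5/0.7688 = 1834.7 kg/s.
J = (1−0.711)×1834.7 + 697.5 = 1227.7 kg/s.
Purge R = 0.200×1227.7 = 245.54 kg/s.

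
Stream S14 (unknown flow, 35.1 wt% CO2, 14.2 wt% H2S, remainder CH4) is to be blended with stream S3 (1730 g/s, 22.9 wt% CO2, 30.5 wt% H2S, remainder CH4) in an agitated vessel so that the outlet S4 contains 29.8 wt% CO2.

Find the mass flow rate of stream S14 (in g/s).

2252 g/s

Let S14 be the unknown flow. Total out = 1730 + S14.
CO2 balance: 396.17 + 0.351·S14 = 0.298·(1730 + S14)
(0.351 − 0.298)·S14 = 0.298×1730 − 396.17 = 119.37
S14 = 119.37 / 0.053 = 2252.3 g/s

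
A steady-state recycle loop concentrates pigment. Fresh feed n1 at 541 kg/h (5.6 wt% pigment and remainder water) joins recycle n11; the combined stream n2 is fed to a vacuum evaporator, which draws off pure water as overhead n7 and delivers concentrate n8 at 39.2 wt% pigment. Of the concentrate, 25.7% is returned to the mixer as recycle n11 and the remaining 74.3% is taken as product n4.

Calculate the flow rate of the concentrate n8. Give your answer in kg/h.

104 kg/h

Overall pigment balance (none leaves overhead): pigment in fresh feed = pigment in product, i.e. 541×0.056 = (1−0.257)·n8·0.392.
n8 = 30.296/(0.392×0.743) = 104.02 kg/h.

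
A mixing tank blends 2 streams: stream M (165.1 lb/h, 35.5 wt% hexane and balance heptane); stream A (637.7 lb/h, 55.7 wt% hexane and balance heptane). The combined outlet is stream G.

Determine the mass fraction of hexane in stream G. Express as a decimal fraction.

0.5155

Total flow out = 165.1 + 637.7 = 802.8 lb/h.
hexane in = 165.1×0.355 + 637.7×0.557 = 413.81 lb/h.
hexane mass fraction in G = 413.81/802.8 = 0.5155.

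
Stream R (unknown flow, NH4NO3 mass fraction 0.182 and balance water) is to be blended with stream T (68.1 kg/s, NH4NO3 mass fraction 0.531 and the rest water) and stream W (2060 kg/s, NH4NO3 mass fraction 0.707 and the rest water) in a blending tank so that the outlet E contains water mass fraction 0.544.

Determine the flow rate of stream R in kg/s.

Let R be the unknown flow. Total out = 2128.1 + R.
water balance: 635.52 + 0.818·R = 0.544·(2128.1 + R)
(0.818 − 0.544)·R = 0.544×2128.1 − 635.52 = 522.17
R = 522.17 / 0.274 = 1905.7 kg/s

1906 kg/s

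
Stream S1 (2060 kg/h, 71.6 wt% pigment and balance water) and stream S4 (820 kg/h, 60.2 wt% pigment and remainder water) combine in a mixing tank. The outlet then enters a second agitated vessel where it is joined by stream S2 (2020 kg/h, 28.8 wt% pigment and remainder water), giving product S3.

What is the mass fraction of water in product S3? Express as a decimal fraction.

Overall, product flow = 4900 kg/h.
water in = 2060×0.284 + 820×0.398 + 2020×0.712 = 2349.6 kg/h.
water fraction in S3 = 0.4795.

0.4795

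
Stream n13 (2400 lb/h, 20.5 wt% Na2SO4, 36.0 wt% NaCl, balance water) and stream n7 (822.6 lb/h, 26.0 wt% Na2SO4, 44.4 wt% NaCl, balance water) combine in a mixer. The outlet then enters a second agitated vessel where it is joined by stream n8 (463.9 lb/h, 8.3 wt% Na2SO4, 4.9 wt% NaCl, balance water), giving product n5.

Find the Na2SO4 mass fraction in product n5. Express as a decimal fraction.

Overall, product flow = 3686.5 lb/h.
Na2SO4 in = 2400×0.205 + 822.6×0.260 + 463.9×0.083 = 744.38 lb/h.
Na2SO4 fraction in n5 = 0.202.

0.202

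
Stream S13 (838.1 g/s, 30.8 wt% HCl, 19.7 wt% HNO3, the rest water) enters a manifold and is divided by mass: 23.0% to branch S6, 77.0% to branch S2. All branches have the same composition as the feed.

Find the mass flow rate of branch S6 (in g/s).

Branch S6 flow = 0.230×838.1 = 192.76 g/s.

192.8 g/s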